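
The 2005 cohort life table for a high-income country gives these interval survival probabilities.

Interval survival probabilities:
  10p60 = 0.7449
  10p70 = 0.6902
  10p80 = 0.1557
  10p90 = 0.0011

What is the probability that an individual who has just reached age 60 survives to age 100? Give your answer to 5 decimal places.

Chaining the interval survival probabilities: 0.7449 × 0.6902 × 0.1557 × 0.0011.
= 0.000088.

0.00009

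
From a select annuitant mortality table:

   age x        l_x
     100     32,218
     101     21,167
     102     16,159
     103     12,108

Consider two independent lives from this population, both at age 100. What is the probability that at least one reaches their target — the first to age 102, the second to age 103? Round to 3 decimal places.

0.689

p₁ = l_102/l_100 = 16,159/32,218 = 0.501552; p₂ = l_103/l_100 = 12,108/32,218 = 0.375815.
P(at least one) = 1 − (1−p₁)(1−p₂) = 1 − 0.498448 × 0.624185 = 0.688876.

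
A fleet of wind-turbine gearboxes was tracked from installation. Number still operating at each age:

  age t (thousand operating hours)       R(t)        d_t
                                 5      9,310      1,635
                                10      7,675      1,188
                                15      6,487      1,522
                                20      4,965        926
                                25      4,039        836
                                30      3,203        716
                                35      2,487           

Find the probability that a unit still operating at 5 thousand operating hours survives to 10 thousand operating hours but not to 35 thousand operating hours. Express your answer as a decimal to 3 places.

This is the probability of reaching 10 but not 35, conditional on being operational at 5: (R(10) − R(35)) / R(5).
= (7,675 − 2,487) / 9,310 = 5,188 / 9,310 = 0.557250.

0.557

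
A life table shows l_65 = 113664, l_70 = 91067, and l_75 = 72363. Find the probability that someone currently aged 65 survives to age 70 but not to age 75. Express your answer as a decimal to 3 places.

0.165

We want 5|5q65 = (l_70 − l_75)/l_65.
This is the probability of reaching 70 but not 75, conditional on being alive at 65: (l_70 − l_75) / l_65.
= (91067 − 72363) / 113664 = 18704 / 113664 = 0.164555.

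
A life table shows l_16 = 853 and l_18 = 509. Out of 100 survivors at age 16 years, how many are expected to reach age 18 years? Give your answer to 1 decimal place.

59.7

The relevant probability is 509/853 = 0.596717.
Expected number = 100 × 0.596717 = 59.7.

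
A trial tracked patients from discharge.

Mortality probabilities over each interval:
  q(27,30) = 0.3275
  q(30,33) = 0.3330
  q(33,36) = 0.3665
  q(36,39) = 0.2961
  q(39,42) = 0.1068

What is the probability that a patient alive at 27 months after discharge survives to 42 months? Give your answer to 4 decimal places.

0.1787

P(survive 27→42) = (1 − 0.3275) × (1 − 0.3330) × (1 − 0.3665) × (1 − 0.2961) × (1 − 0.1068).
= 0.6725 × 0.6670 × 0.6335 × 0.7039 × 0.8932 = 0.178659.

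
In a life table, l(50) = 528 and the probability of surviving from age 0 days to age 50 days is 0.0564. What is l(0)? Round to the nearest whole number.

l(0) = l(50) / p = 528 / 0.0564 = 9362.

9362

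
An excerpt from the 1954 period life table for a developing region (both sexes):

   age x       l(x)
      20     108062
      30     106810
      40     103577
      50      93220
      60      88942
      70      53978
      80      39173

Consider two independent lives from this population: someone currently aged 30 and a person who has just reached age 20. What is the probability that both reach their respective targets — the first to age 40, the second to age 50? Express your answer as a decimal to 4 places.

p₁ = l(40)/l(30) = 103577/106810 = 0.969731; p₂ = l(50)/l(20) = 93220/108062 = 0.862653.
P(both) = p₁ × p₂ = 0.969731 × 0.862653 = 0.836541.

0.8365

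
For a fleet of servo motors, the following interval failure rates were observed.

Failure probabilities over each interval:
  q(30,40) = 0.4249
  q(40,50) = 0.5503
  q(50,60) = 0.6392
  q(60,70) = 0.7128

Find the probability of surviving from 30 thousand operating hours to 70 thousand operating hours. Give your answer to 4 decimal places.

0.0268

Chaining the interval survival probabilities: (1 − 0.4249) × (1 − 0.5503) × (1 − 0.6392) × (1 − 0.7128).
= 0.5751 × 0.4497 × 0.3608 × 0.2872 = 0.026799.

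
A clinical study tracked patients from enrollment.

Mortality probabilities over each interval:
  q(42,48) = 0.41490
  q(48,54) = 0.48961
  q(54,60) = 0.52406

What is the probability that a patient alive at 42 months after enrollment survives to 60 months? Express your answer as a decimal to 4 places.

Chaining the interval survival probabilities: (1 − 0.41490) × (1 − 0.48961) × (1 − 0.52406).
= 0.58510 × 0.51039 × 0.47594 = 0.142130.

0.1421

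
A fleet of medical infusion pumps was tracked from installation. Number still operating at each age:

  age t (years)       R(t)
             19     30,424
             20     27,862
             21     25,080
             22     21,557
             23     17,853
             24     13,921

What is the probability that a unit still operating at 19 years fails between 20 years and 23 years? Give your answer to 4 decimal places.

0.3290

This is the probability of reaching 20 but not 23, conditional on being operational at 19: (R(20) − R(23)) / R(19).
= (27,862 − 17,853) / 30,424 = 10,009 / 30,424 = 0.328984.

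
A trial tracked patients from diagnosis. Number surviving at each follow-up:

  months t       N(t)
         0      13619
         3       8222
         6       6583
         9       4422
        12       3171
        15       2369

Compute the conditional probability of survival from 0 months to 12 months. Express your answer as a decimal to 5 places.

The conditional survival probability is N(12)/N(0) = 3171/13619 = 0.232836.

0.23284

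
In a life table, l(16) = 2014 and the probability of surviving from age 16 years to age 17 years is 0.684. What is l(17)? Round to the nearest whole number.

l(17) = l(16) × p = 2014 × 0.684 = 1378.

1378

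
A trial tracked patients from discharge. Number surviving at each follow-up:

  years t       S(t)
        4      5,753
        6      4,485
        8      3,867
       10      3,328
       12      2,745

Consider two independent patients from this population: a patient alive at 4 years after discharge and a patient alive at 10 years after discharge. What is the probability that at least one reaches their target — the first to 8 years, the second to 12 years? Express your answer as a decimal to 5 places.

0.94257

p₁ = S(8)/S(4) = 3,867/5,753 = 0.672171; p₂ = S(12)/S(10) = 2,745/3,328 = 0.824820.
P(at least one) = 1 − (1−p₁)(1−p₂) = 1 − 0.327829 × 0.175180 = 0.942571.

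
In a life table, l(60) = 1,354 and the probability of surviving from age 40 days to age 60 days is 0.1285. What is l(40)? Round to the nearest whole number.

10537

l(40) = l(60) / p = 1,354 / 0.1285 = 10537.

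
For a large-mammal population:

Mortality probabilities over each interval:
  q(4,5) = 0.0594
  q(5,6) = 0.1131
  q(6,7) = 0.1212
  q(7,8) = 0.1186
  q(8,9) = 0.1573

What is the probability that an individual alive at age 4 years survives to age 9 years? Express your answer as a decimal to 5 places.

0.54452

The overall survival probability is (1 − 0.0594) × (1 − 0.1131) × (1 − 0.1212) × (1 − 0.1186) × (1 − 0.1573).
= 0.9406 × 0.8869 × 0.8788 × 0.8814 × 0.8427 = 0.544522.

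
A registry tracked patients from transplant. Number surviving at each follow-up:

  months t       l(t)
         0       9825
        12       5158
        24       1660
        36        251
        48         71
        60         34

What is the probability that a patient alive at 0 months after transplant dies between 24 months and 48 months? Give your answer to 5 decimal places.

0.16173

This is the probability of reaching 24 but not 48, conditional on being alive at 0: (l(24) − l(48)) / l(0).
= (1660 − 71) / 9825 = 1589 / 9825 = 0.161730.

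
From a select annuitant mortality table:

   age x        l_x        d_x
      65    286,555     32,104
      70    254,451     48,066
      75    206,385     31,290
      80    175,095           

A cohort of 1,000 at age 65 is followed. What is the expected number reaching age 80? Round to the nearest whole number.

The relevant probability is 175,095/286,555 = 0.611035.
Expected number = 1,000 × 0.611035 = 611.

611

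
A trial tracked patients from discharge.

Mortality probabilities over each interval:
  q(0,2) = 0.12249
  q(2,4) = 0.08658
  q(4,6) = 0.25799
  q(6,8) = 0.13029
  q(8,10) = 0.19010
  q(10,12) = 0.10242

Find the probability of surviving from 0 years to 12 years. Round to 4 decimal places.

P(survive 0→12) = (1 − 0.12249) × (1 − 0.08658) × (1 − 0.25799) × (1 − 0.13029) × (1 − 0.19010) × (1 − 0.10242).
= 0.87751 × 0.91342 × 0.74201 × 0.86971 × 0.80990 × 0.89758 = 0.376020.

0.3760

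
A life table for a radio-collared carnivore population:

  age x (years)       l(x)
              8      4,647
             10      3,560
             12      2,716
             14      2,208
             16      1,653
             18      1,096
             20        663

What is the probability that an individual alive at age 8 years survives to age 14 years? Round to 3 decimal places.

0.475

The conditional survival probability is l(14)/l(8) = 2,208/4,647 = 0.475145.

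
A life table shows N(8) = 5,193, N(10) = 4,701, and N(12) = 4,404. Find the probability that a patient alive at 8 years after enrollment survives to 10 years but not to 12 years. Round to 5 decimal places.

0.05719

This is the probability of reaching 10 but not 12, conditional on being alive at 8: (N(10) − N(12)) / N(8).
= (4,701 − 4,404) / 5,193 = 297 / 5,193 = 0.057192.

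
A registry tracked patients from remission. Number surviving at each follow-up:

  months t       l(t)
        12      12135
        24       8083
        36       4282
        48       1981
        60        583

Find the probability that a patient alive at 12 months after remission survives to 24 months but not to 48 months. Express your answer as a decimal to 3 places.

0.503

This is the probability of reaching 24 but not 48, conditional on being alive at 12: (l(24) − l(48)) / l(12).
= (8083 − 1981) / 12135 = 6102 / 12135 = 0.502843.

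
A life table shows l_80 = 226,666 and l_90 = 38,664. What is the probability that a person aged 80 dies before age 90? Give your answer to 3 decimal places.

0.829

P(die before 90 | alive at 80) = 1 − l_90/l_80 = 1 − 38,664/226,666 = (188,002)/226,666 = 0.829423.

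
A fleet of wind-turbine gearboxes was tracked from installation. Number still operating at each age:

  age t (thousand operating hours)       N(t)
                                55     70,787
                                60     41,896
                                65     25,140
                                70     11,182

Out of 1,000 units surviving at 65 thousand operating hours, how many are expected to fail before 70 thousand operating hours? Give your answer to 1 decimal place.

The relevant probability is 1 − 11,182/25,140 = 0.555211.
Expected number = 1,000 × 0.555211 = 555.2.

555.2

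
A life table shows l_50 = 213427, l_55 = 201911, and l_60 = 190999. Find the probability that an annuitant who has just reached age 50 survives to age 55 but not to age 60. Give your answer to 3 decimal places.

0.051

We want 5|5q50 = (l_55 − l_60)/l_50.
This is the probability of reaching 55 but not 60, conditional on being alive at 50: (l_55 − l_60) / l_50.
= (201911 − 190999) / 213427 = 10912 / 213427 = 0.051128.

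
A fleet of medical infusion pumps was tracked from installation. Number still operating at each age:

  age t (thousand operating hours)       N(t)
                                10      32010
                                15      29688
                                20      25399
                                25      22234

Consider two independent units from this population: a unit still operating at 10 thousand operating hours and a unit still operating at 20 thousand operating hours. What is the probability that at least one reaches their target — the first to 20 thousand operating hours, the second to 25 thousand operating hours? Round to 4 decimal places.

p₁ = N(20)/N(10) = 25399/32010 = 0.793471; p₂ = N(25)/N(20) = 22234/25399 = 0.875389.
P(at least one) = 1 − (1−p₁)(1−p₂) = 1 − 0.206529 × 0.124611 = 0.974264.

0.9743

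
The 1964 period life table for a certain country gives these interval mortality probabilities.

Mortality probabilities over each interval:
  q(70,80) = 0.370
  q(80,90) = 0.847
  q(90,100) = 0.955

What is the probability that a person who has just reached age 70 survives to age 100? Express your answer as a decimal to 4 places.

P(survive 70→100) = (1 − 0.370) × (1 − 0.847) × (1 − 0.955).
= 0.630 × 0.153 × 0.045 = 0.004338.

0.0043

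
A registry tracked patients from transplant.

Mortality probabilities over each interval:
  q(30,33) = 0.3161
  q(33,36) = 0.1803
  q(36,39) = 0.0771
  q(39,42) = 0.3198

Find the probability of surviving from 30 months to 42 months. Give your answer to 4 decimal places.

0.3519

P(survive 30→42) = (1 − 0.3161) × (1 − 0.1803) × (1 − 0.0771) × (1 − 0.3198).
= 0.6839 × 0.8197 × 0.9229 × 0.6802 = 0.351916.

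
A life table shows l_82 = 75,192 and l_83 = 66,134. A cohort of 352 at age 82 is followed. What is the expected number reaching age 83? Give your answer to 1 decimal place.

309.6

The relevant probability is 66,134/75,192 = 0.879535.
Expected number = 352 × 0.879535 = 309.6.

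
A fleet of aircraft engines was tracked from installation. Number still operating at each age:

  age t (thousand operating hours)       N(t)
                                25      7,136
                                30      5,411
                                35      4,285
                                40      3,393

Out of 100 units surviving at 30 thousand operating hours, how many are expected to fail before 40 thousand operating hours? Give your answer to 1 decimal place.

The relevant probability is 1 − 3,393/5,411 = 0.372944.
Expected number = 100 × 0.372944 = 37.3.

37.3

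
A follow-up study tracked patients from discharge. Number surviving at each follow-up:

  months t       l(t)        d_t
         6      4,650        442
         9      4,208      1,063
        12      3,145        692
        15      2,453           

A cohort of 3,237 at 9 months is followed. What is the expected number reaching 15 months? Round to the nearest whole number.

1887

The relevant probability is 2,453/4,208 = 0.582937.
Expected number = 3,237 × 0.582937 = 1887.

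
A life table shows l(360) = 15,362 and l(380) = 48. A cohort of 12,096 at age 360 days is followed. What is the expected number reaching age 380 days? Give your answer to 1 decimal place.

37.8

The relevant probability is 48/15,362 = 0.003125.
Expected number = 12,096 × 0.003125 = 37.8.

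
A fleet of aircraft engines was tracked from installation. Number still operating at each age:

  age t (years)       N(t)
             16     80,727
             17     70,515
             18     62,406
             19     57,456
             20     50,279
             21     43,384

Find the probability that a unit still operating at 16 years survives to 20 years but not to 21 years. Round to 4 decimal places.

This is the probability of reaching 20 but not 21, conditional on being operational at 16: (N(20) − N(21)) / N(16).
= (50,279 − 43,384) / 80,727 = 6,895 / 80,727 = 0.085411.

0.0854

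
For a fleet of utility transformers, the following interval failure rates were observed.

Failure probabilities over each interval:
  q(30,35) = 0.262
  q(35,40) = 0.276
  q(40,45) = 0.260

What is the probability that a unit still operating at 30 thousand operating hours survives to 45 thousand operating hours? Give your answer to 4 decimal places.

0.3954

P(survive 30→45) = (1 − 0.262) × (1 − 0.276) × (1 − 0.260).
= 0.738 × 0.724 × 0.740 = 0.395391.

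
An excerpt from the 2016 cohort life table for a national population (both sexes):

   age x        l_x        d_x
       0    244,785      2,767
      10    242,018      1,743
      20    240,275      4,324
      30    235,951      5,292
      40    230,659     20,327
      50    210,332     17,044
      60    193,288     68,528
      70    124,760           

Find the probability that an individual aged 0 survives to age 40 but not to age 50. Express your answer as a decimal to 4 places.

We want 40|10q0 = (l_40 − l_50)/l_0.
This is the probability of reaching 40 but not 50, conditional on being alive at 0: (l_40 − l_50) / l_0.
= (230,659 − 210,332) / 244,785 = 20,327 / 244,785 = 0.083040.

0.0830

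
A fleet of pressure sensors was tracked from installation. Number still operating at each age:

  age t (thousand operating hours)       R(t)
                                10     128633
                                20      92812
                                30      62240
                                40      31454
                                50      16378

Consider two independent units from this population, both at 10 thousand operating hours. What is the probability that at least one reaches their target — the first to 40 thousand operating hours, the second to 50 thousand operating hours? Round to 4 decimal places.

0.3407

p₁ = R(40)/R(10) = 31454/128633 = 0.244525; p₂ = R(50)/R(10) = 16378/128633 = 0.127323.
P(at least one) = 1 − (1−p₁)(1−p₂) = 1 − 0.755475 × 0.872677 = 0.340714.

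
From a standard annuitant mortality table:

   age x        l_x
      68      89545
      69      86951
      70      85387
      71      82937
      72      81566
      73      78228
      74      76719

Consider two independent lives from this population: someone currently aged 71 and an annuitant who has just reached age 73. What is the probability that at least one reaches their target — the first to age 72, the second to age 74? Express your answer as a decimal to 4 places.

p₁ = l_72/l_71 = 81566/82937 = 0.983469; p₂ = l_74/l_73 = 76719/78228 = 0.980710.
P(at least one) = 1 − (1−p₁)(1−p₂) = 1 − 0.016531 × 0.019290 = 0.999681.

0.9997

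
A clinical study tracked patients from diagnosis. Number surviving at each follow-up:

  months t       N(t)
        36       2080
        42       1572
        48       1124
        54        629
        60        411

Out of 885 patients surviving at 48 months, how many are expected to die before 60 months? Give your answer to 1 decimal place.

The relevant probability is 1 − 411/1124 = 0.634342.
Expected number = 885 × 0.634342 = 561.4.

561.4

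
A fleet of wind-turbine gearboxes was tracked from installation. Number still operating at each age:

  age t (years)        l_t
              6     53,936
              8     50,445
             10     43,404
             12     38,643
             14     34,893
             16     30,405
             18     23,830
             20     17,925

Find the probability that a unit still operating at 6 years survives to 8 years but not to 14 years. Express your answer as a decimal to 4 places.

This is the probability of reaching 8 but not 14, conditional on being operational at 6: (l_8 − l_14) / l_6.
= (50,445 − 34,893) / 53,936 = 15,552 / 53,936 = 0.288342.

0.2883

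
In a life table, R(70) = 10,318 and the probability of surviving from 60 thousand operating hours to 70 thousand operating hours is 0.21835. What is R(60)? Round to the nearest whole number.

47254

R(60) = R(70) / p = 10,318 / 0.21835 = 47254.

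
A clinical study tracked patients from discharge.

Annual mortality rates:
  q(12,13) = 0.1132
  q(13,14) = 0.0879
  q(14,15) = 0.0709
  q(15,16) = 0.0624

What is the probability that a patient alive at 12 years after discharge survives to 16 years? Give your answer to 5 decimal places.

The overall survival probability is (1 − 0.1132) × (1 − 0.0879) × (1 − 0.0709) × (1 − 0.0624).
= 0.8868 × 0.9121 × 0.9291 × 0.9376 = 0.704609.

0.70461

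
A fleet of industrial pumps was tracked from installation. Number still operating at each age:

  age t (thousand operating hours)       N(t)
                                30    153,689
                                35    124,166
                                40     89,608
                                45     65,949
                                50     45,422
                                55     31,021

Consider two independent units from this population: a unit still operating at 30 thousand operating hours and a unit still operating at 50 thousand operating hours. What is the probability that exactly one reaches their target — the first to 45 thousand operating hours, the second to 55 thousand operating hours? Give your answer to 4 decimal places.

0.5259

p₁ = N(45)/N(30) = 65,949/153,689 = 0.429107; p₂ = N(55)/N(50) = 31,021/45,422 = 0.682951.
P(exactly one) = p₁(1−p₂) + (1−p₁)p₂ = 0.136048 + 0.389892 = 0.525940.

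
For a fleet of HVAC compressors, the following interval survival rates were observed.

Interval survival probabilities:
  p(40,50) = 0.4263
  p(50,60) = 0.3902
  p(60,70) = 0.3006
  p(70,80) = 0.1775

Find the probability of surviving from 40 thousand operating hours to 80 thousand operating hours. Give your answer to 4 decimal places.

Chaining the interval survival probabilities: 0.4263 × 0.3902 × 0.3006 × 0.1775.
= 0.008875.

0.0089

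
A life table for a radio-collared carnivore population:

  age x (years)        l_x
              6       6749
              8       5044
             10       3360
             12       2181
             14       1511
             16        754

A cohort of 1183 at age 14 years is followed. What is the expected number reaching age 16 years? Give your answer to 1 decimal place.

The relevant probability is 754/1511 = 0.499007.
Expected number = 1183 × 0.499007 = 590.3.

590.3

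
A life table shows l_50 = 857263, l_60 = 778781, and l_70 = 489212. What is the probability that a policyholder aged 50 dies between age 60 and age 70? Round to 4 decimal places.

We want 10|10q50 = (l_60 − l_70)/l_50.
This is the probability of reaching 60 but not 70, conditional on being alive at 50: (l_60 − l_70) / l_50.
= (778781 − 489212) / 857263 = 289569 / 857263 = 0.337783.

0.3378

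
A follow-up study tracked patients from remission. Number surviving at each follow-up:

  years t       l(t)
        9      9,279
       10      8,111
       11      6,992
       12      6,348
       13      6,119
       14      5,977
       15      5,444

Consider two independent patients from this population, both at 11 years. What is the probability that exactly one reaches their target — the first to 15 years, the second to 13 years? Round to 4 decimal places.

p₁ = l(15)/l(11) = 5,444/6,992 = 0.778604; p₂ = l(13)/l(11) = 6,119/6,992 = 0.875143.
P(exactly one) = p₁(1−p₂) + (1−p₁)p₂ = 0.097214 + 0.193753 = 0.290967.

0.2910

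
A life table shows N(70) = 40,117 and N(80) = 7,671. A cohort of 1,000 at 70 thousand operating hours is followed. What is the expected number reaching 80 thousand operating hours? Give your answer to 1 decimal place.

191.2

The relevant probability is 7,671/40,117 = 0.191216.
Expected number = 1,000 × 0.191216 = 191.2.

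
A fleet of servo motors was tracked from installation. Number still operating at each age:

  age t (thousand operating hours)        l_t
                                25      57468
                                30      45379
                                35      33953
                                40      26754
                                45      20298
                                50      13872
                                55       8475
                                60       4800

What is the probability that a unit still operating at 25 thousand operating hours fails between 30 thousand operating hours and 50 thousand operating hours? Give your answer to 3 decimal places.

This is the probability of reaching 30 but not 50, conditional on being operational at 25: (l_30 − l_50) / l_25.
= (45379 − 13872) / 57468 = 31507 / 57468 = 0.548253.

0.548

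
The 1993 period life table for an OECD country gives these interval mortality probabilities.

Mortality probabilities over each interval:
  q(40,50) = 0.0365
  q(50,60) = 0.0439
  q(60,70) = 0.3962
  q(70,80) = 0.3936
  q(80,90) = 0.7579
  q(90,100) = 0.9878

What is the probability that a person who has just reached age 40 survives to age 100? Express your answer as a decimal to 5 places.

0.00100

The overall survival probability is (1 − 0.0365) × (1 − 0.0439) × (1 − 0.3962) × (1 − 0.3936) × (1 − 0.7579) × (1 − 0.9878).
= 0.9635 × 0.9561 × 0.6038 × 0.6064 × 0.2421 × 0.0122 = 0.000996.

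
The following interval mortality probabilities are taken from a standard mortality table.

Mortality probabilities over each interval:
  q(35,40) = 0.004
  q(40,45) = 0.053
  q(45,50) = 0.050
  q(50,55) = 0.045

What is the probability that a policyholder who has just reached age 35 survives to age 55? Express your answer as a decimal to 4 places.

Chaining the interval survival probabilities: (1 − 0.004) × (1 − 0.053) × (1 − 0.050) × (1 − 0.045).
= 0.996 × 0.947 × 0.950 × 0.955 = 0.855729.

0.8557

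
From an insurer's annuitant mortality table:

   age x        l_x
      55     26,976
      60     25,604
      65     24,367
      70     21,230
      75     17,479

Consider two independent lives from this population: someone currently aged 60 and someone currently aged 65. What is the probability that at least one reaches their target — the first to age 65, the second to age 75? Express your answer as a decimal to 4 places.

p₁ = l_65/l_60 = 24,367/25,604 = 0.951687; p₂ = l_75/l_65 = 17,479/24,367 = 0.717323.
P(at least one) = 1 − (1−p₁)(1−p₂) = 1 − 0.048313 × 0.282677 = 0.986343.

0.9863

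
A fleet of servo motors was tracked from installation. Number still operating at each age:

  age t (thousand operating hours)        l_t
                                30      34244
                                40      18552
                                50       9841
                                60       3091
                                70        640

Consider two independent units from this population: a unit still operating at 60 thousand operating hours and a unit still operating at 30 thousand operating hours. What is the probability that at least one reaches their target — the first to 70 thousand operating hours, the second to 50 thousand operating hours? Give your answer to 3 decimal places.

p₁ = l_70/l_60 = 640/3091 = 0.207053; p₂ = l_50/l_30 = 9841/34244 = 0.287379.
P(at least one) = 1 − (1−p₁)(1−p₂) = 1 − 0.792947 × 0.712621 = 0.434929.

0.435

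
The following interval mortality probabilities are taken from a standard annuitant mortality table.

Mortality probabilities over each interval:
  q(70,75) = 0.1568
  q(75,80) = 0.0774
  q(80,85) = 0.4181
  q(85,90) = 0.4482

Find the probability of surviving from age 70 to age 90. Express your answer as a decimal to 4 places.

P(survive 70→90) = (1 − 0.1568) × (1 − 0.0774) × (1 − 0.4181) × (1 − 0.4482).
= 0.8432 × 0.9226 × 0.5819 × 0.5518 = 0.249789.

0.2498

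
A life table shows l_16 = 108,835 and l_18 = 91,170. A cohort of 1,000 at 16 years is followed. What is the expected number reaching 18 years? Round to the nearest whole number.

The relevant probability is 91,170/108,835 = 0.837690.
Expected number = 1,000 × 0.837690 = 838.

838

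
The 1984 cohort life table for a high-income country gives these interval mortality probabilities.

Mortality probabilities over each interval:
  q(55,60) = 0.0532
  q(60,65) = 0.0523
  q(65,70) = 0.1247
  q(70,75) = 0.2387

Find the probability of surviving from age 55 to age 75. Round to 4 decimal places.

0.5979

P(survive 55→75) = (1 − 0.0532) × (1 − 0.0523) × (1 − 0.1247) × (1 − 0.2387).
= 0.9468 × 0.9477 × 0.8753 × 0.7613 = 0.597918.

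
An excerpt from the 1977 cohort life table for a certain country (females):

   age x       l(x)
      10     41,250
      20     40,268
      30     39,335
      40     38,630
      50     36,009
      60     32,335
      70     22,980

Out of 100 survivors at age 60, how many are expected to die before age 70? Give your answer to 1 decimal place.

28.9

The relevant probability is 1 − 22,980/32,335 = 0.289315.
Expected number = 100 × 0.289315 = 28.9.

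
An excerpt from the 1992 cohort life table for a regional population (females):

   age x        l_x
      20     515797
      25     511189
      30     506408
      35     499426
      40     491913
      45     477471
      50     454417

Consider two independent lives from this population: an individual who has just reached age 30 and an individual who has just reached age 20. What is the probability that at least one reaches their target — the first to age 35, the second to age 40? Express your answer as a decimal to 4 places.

p₁ = l_35/l_30 = 499426/506408 = 0.986213; p₂ = l_40/l_20 = 491913/515797 = 0.953695.
P(at least one) = 1 − (1−p₁)(1−p₂) = 1 − 0.013787 × 0.046305 = 0.999362.

0.9994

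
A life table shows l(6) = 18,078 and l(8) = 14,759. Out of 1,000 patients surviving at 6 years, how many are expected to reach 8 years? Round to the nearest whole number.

816

The relevant probability is 14,759/18,078 = 0.816407.
Expected number = 1,000 × 0.816407 = 816.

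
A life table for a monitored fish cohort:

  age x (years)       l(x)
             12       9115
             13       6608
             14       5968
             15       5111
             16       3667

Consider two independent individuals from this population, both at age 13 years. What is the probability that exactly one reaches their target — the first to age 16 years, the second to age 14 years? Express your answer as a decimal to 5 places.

p₁ = l(16)/l(13) = 3667/6608 = 0.554933; p₂ = l(14)/l(13) = 5968/6608 = 0.903148.
P(exactly one) = p₁(1−p₂) + (1−p₁)p₂ = 0.053746 + 0.401961 = 0.455708.

0.45571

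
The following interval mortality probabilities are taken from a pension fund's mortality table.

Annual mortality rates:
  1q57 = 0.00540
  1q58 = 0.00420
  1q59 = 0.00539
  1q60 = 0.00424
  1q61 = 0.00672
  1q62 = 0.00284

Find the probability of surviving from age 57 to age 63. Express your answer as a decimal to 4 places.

Survival from 57 to 63 is the product of surviving each interval: (1 − 0.00540) × (1 − 0.00420) × (1 − 0.00539) × (1 − 0.00424) × (1 − 0.00672) × (1 − 0.00284).
= 0.99460 × 0.99580 × 0.99461 × 0.99576 × 0.99328 × 0.99716 = 0.971549.

0.9715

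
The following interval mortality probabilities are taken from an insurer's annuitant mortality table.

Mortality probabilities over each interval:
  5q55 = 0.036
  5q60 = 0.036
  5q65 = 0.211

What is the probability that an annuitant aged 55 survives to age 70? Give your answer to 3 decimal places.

0.733

Chaining the interval survival probabilities: (1 − 0.036) × (1 − 0.036) × (1 − 0.211).
= 0.964 × 0.964 × 0.789 = 0.733215.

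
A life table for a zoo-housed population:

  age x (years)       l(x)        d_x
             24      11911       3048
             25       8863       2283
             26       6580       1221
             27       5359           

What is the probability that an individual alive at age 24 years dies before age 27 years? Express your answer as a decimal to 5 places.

P(die before 27 | alive at 24) = 1 − l(27)/l(24) = 1 − 5359/11911 = (6552)/11911 = 0.550080.

0.55008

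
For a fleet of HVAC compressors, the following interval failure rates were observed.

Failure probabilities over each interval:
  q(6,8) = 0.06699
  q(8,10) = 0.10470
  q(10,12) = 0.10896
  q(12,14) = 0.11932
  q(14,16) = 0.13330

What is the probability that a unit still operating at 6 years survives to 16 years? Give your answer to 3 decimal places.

0.568

P(survive 6→16) = (1 − 0.06699) × (1 − 0.10470) × (1 − 0.10896) × (1 − 0.11932) × (1 − 0.13330).
= 0.93301 × 0.89530 × 0.89104 × 0.88068 × 0.86670 = 0.568119.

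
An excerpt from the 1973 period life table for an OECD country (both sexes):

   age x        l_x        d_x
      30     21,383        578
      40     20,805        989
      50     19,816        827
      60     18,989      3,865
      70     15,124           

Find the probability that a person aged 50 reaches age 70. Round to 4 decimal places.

We want 20p50 = l_70/l_50.
The conditional survival probability is l_70/l_50 = 15,124/19,816 = 0.763222.

0.7632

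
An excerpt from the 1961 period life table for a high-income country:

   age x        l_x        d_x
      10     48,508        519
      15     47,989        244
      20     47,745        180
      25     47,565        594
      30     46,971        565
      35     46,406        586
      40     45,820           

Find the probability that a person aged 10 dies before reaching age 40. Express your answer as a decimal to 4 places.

0.0554

P(die before 40 | alive at 10) = 1 − l_40/l_10 = 1 − 45,820/48,508 = (2,688)/48,508 = 0.055414.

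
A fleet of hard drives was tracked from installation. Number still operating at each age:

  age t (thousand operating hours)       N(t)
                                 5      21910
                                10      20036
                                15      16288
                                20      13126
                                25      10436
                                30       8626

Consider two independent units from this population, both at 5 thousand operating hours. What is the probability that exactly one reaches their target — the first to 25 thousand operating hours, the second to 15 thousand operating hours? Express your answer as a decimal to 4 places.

0.5115

p₁ = N(25)/N(5) = 10436/21910 = 0.476312; p₂ = N(15)/N(5) = 16288/21910 = 0.743405.
P(exactly one) = p₁(1−p₂) + (1−p₁)p₂ = 0.122219 + 0.389312 = 0.511532.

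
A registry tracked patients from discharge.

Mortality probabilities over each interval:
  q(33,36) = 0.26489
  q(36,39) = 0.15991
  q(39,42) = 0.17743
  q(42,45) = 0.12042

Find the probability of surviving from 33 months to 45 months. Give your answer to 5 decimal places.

0.44681

Chaining the interval survival probabilities: (1 − 0.26489) × (1 − 0.15991) × (1 − 0.17743) × (1 − 0.12042).
= 0.73511 × 0.84009 × 0.82257 × 0.87958 = 0.446814.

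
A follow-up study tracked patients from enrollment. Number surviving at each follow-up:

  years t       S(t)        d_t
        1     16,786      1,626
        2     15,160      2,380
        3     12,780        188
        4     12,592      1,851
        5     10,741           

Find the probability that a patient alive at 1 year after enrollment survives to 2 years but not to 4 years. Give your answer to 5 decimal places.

0.15298

This is the probability of reaching 2 but not 4, conditional on being alive at 1: (S(2) − S(4)) / S(1).
= (15,160 − 12,592) / 16,786 = 2,568 / 16,786 = 0.152985.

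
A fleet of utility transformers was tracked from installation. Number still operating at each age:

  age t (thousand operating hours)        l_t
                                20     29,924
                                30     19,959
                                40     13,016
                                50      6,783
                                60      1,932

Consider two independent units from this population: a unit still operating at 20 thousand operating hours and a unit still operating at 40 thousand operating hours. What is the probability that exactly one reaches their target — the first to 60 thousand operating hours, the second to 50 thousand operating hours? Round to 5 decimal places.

0.51840

p₁ = l_60/l_20 = 1,932/29,924 = 0.064564; p₂ = l_50/l_40 = 6,783/13,016 = 0.521128.
P(exactly one) = p₁(1−p₂) + (1−p₁)p₂ = 0.030918 + 0.487482 = 0.518400.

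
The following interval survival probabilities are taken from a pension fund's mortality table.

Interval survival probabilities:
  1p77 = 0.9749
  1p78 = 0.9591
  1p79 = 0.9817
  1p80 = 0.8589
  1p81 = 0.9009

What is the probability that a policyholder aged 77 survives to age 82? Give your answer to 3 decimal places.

Survival from 77 to 82 is the product of surviving each interval: 0.9749 × 0.9591 × 0.9817 × 0.8589 × 0.9009.
= 0.710267.

0.710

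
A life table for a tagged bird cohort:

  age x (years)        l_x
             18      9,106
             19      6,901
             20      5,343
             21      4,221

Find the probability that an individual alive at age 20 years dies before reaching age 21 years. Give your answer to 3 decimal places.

P(die before 21 | alive at 20) = 1 − l_21/l_20 = 1 − 4,221/5,343 = (1,122)/5,343 = 0.209994.

0.210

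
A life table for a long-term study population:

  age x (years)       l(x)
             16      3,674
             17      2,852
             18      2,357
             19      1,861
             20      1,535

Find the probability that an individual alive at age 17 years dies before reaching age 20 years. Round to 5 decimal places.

0.46178

P(die before 20 | alive at 17) = 1 − l(20)/l(17) = 1 − 1,535/2,852 = (1,317)/2,852 = 0.461781.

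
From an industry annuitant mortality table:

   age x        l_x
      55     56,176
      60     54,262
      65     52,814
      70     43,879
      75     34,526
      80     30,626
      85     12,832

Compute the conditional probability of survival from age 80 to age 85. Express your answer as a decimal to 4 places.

We want 5p80 = l_85/l_80.
The conditional survival probability is l_85/l_80 = 12,832/30,626 = 0.418990.

0.4190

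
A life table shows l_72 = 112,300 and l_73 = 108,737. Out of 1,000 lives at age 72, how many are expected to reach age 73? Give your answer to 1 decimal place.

The relevant probability is 108,737/112,300 = 0.968272.
Expected number = 1,000 × 0.968272 = 968.3.

968.3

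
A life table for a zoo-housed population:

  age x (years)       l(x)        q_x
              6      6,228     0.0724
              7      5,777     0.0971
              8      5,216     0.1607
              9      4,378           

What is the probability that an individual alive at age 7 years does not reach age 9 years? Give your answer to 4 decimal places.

0.2422

P(die before 9 | alive at 7) = 1 − l(9)/l(7) = 1 − 4,378/5,777 = (1,399)/5,777 = 0.242167.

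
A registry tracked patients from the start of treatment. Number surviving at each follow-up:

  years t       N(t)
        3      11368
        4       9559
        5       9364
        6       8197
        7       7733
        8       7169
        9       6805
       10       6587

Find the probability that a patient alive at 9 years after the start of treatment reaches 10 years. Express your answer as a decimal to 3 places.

The conditional survival probability is N(10)/N(9) = 6587/6805 = 0.967965.

0.968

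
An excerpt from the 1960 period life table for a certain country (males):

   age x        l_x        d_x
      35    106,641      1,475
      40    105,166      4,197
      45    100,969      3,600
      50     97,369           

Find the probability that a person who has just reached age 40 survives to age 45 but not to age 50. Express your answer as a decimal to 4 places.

This is the probability of reaching 45 but not 50, conditional on being alive at 40: (l_45 − l_50) / l_40.
= (100,969 − 97,369) / 105,166 = 3,600 / 105,166 = 0.034232.

0.0342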